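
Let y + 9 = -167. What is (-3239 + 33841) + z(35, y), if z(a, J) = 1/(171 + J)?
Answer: 153009/5 ≈ 30602.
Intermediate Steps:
y = -176 (y = -9 - 167 = -176)
(-3239 + 33841) + z(35, y) = (-3239 + 33841) + 1/(171 - 176) = 30602 + 1/(-5) = 30602 - ⅕ = 153009/5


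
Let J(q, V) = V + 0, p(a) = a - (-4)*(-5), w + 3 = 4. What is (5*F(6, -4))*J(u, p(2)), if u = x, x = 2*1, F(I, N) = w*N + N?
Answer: 720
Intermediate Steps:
w = 1 (w = -3 + 4 = 1)
F(I, N) = 2*N (F(I, N) = 1*N + N = N + N = 2*N)
x = 2
u = 2
p(a) = -20 + a (p(a) = a - 1*20 = a - 20 = -20 + a)
J(q, V) = V
(5*F(6, -4))*J(u, p(2)) = (5*(2*(-4)))*(-20 + 2) = (5*(-8))*(-18) = -40*(-18) = 720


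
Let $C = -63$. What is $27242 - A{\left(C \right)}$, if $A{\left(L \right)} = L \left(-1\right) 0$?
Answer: $27242$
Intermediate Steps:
$A{\left(L \right)} = 0$ ($A{\left(L \right)} = - L 0 = 0$)
$27242 - A{\left(C \right)} = 27242 - 0 = 27242 + 0 = 27242$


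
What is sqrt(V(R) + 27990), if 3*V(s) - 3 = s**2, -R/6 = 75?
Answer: sqrt(95491) ≈ 309.02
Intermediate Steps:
R = -450 (R = -6*75 = -450)
V(s) = 1 + s**2/3
sqrt(V(R) + 27990) = sqrt((1 + (1/3)*(-450)**2) + 27990) = sqrt((1 + (1/3)*202500) + 27990) = sqrt((1 + 67500) + 27990) = sqrt(67501 + 27990) = sqrt(95491)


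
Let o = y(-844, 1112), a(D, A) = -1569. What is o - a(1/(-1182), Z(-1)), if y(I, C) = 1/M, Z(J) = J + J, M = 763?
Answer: 1197148/763 ≈ 1569.0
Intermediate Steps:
Z(J) = 2*J
y(I, C) = 1/763
o = 1/763 ≈ 0.0013106
o - a(1/(-1182), Z(-1)) = 1/763 - 1*(-1569) = 1/763 + 1569 = 1197148/763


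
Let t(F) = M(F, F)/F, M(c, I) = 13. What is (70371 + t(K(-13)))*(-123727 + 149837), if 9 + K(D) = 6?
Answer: 5511821000/3 ≈ 1.8373e+9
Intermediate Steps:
K(D) = -3 (K(D) = -9 + 6 = -3)
t(F) = 13/F
(70371 + t(K(-13)))*(-123727 + 149837) = (70371 + 13/(-3))*(-123727 + 149837) = (70371 + 13*(-1/3))*26110 = (70371 - 13/3)*26110 = (211100/3)*26110 = 5511821000/3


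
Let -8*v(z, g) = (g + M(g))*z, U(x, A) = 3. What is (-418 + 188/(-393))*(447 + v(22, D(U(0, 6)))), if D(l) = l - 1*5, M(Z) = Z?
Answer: -75323596/393 ≈ -1.9166e+5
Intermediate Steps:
D(l) = -5 + l (D(l) = l - 5 = -5 + l)
v(z, g) = -g*z/4 (v(z, g) = -(g + g)*z/8 = -2*g*z/8 = -g*z/4)
(-418 + 188/(-393))*(447 + v(22, D(U(0, 6)))) = (-418 + 188/(-393))*(447 - 1/4*(-5 + 3)*22) = (-418 + 188*(-1/393))*(447 - 1/4*(-2)*22) = (-418 - 188/393)*(447 + 11) = -164462/393*458 = -75323596/393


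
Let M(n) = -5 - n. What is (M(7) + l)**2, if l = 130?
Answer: 13924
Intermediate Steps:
(M(7) + l)**2 = ((-5 - 1*7) + 130)**2 = ((-5 - 7) + 130)**2 = (-12 + 130)**2 = 118**2 = 13924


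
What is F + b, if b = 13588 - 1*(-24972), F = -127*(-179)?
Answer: 61293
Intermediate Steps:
F = 22733
b = 38560 (b = 13588 + 24972 = 38560)
F + b = 22733 + 38560 = 61293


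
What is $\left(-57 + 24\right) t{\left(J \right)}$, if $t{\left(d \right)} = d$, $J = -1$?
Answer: $33$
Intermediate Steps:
$\left(-57 + 24\right) t{\left(J \right)} = \left(-57 + 24\right) \left(-1\right) = \left(-33\right) \left(-1\right) = 33$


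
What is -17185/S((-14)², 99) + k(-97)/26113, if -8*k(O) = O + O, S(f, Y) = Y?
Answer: -1794998017/10340748 ≈ -173.58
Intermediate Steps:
k(O) = -O/4 (k(O) = -(O + O)/8 = -O/4)
-17185/S((-14)², 99) + k(-97)/26113 = -17185/99 - ¼*(-97)/26113 = -17185*1/99 + (97/4)*(1/26113) = -17185/99 + 97/104452 = -1794998017/10340748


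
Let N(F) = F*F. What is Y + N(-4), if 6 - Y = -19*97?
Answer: 1865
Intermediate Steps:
N(F) = F**2
Y = 1849 (Y = 6 - (-19)*97 = 6 - 1*(-1843) = 6 + 1843 = 1849)
Y + N(-4) = 1849 + (-4)**2 = 1849 + 16 = 1865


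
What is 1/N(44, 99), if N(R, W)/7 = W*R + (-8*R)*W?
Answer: -1/213444 ≈ -4.6851e-6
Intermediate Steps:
N(R, W) = -49*R*W (N(R, W) = 7*(W*R + (-8*R)*W) = 7*(R*W - 8*R*W) = 7*(-7*R*W) = -49*R*W)
1/N(44, 99) = 1/(-49*44*99) = 1/(-213444) = -1/213444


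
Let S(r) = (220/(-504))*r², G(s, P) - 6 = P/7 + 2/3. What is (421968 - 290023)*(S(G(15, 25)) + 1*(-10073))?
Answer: -74187223247885/55566 ≈ -1.3351e+9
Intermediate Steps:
G(s, P) = 20/3 + P/7 (G(s, P) = 6 + (P/7 + 2/3) = 6 + (P*(⅐) + 2*(⅓)) = 6 + (P/7 + ⅔) = 6 + (⅔ + P/7) = 20/3 + P/7)
S(r) = -55*r²/126 (S(r) = (220*(-1/504))*r² = -55*r²/126)
(421968 - 290023)*(S(G(15, 25)) + 1*(-10073)) = (421968 - 290023)*(-55*(20/3 + (⅐)*25)²/126 + 1*(-10073)) = 131945*(-55*(20/3 + 25/7)²/126 - 10073) = 131945*(-55*(215/21)²/126 - 10073) = 131945*(-55/126*46225/441 - 10073) = 131945*(-2542375/55566 - 10073) = 131945*(-562258693/55566) = -74187223247885/55566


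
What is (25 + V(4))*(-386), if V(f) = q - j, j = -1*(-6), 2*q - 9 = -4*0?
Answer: -9071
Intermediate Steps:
q = 9/2 (q = 9/2 + (-4*0)/2 = 9/2 + (½)*0 = 9/2 + 0 = 9/2 ≈ 4.5000)
j = 6
V(f) = -3/2 (V(f) = 9/2 - 1*6 = 9/2 - 6 = -3/2)
(25 + V(4))*(-386) = (25 - 3/2)*(-386) = (47/2)*(-386) = -9071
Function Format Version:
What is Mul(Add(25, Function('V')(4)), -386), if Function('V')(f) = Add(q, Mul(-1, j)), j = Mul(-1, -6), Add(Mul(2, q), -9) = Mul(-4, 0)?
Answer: -9071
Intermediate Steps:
q = Rational(9, 2) (q = Add(Rational(9, 2), Mul(Rational(1, 2), Mul(-4, 0))) = Add(Rational(9, 2), Mul(Rational(1, 2), 0)) = Add(Rational(9, 2), 0) = Rational(9, 2) ≈ 4.5000)
j = 6
Function('V')(f) = Rational(-3, 2) (Function('V')(f) = Add(Rational(9, 2), Mul(-1, 6)) = Add(Rational(9, 2), -6) = Rational(-3, 2))
Mul(Add(25, Function('V')(4)), -386) = Mul(Add(25, Rational(-3, 2)), -386) = Mul(Rational(47, 2), -386) = -9071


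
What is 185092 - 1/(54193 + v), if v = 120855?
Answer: 32399984415/175048 ≈ 1.8509e+5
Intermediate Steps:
185092 - 1/(54193 + v) = 185092 - 1/(54193 + 120855) = 185092 - 1/175048 = 32399984415/175048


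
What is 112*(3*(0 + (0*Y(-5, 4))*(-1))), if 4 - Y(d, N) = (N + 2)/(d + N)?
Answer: 0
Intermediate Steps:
Y(d, N) = 4 - (2 + N)/(N + d) (Y(d, N) = 4 - (N + 2)/(d + N) = 4 - (2 + N)/(N + d))
112*(3*(0 + (0*Y(-5, 4))*(-1))) = 112*(3*(0 + (0*((-2 + 3*4 + 4*(-5))/(4 - 5)))*(-1))) = 112*(3*(0 + (0*((-2 + 12 - 20)/(-1)))*(-1))) = 112*(3*(0 + (0*(-1*(-10)))*(-1))) = 112*(3*(0 + (0*10)*(-1))) = 112*(3*(0 + 0*(-1))) = 112*(3*(0 + 0)) = 112*(3*0) = 112*0 = 0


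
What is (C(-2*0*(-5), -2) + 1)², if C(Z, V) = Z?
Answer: 1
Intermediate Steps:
(C(-2*0*(-5), -2) + 1)² = (-2*0*(-5) + 1)² = (0*(-5) + 1)² = (0 + 1)² = 1² = 1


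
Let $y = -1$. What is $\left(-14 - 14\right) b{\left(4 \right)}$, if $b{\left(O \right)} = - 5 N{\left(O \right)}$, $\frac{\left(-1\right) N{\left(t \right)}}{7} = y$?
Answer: $980$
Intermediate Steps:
$N{\left(t \right)} = 7$ ($N{\left(t \right)} = \left(-7\right) \left(-1\right) = 7$)
$b{\left(O \right)} = -35$ ($b{\left(O \right)} = \left(-5\right) 7 = -35$)
$\left(-14 - 14\right) b{\left(4 \right)} = \left(-14 - 14\right) \left(-35\right) = \left(-28\right) \left(-35\right) = 980$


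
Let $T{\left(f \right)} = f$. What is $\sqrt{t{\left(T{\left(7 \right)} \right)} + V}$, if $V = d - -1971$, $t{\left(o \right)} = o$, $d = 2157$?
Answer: $\sqrt{4135} \approx 64.304$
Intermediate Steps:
$V = 4128$ ($V = 2157 - -1971 = 2157 + 1971 = 4128$)
$\sqrt{t{\left(T{\left(7 \right)} \right)} + V} = \sqrt{7 + 4128} = \sqrt{4135}$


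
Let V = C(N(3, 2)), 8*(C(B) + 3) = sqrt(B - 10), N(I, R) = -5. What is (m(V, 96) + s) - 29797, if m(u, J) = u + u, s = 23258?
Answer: -6545 + I*sqrt(15)/4 ≈ -6545.0 + 0.96825*I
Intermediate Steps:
C(B) = -3 + sqrt(-10 + B)/8 (C(B) = -3 + sqrt(B - 10)/8 = -3 + sqrt(-10 + B)/8)
V = -3 + I*sqrt(15)/8 (V = -3 + sqrt(-10 - 5)/8 = -3 + sqrt(-15)/8 = -3 + (I*sqrt(15))/8 = -3 + I*sqrt(15)/8 ≈ -3.0 + 0.48412*I)
m(u, J) = 2*u
(m(V, 96) + s) - 29797 = (2*(-3 + I*sqrt(15)/8) + 23258) - 29797 = ((-6 + I*sqrt(15)/4) + 23258) - 29797 = (23252 + I*sqrt(15)/4) - 29797 = -6545 + I*sqrt(15)/4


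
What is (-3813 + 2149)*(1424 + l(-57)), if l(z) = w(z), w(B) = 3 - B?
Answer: -2469376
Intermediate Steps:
l(z) = 3 - z
(-3813 + 2149)*(1424 + l(-57)) = (-3813 + 2149)*(1424 + (3 - 1*(-57))) = -1664*(1424 + (3 + 57)) = -1664*(1424 + 60) = -1664*1484 = -2469376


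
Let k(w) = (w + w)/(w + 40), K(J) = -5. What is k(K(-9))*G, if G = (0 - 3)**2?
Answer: -18/7 ≈ -2.5714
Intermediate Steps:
k(w) = 2*w/(40 + w) (k(w) = (2*w)/(40 + w) = 2*w/(40 + w))
G = 9 (G = (-3)**2 = 9)
k(K(-9))*G = (2*(-5)/(40 - 5))*9 = (2*(-5)/35)*9 = (2*(-5)*(1/35))*9 = -2/7*9 = -18/7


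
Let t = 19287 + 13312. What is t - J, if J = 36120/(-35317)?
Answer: 1151335003/35317 ≈ 32600.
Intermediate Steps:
J = -36120/35317 (J = 36120*(-1/35317) = -36120/35317 ≈ -1.0227)
t = 32599
t - J = 32599 - 1*(-36120/35317) = 32599 + 36120/35317 = 1151335003/35317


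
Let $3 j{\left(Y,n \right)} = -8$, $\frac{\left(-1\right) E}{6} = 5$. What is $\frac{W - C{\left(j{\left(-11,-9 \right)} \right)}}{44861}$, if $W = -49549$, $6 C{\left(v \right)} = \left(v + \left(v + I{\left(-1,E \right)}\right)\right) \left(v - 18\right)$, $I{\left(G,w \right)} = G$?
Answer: $- \frac{1338412}{1211247} \approx -1.105$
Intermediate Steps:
$E = -30$ ($E = \left(-6\right) 5 = -30$)
$j{\left(Y,n \right)} = - \frac{8}{3}$ ($j{\left(Y,n \right)} = \frac{1}{3} \left(-8\right) = - \frac{8}{3}$)
$C{\left(v \right)} = \frac{\left(-1 + 2 v\right) \left(-18 + v\right)}{6}$ ($C{\left(v \right)} = \frac{\left(v + \left(v - 1\right)\right) \left(v - 18\right)}{6} = \frac{\left(v + \left(-1 + v\right)\right) \left(-18 + v\right)}{6} = \frac{\left(-1 + 2 v\right) \left(-18 + v\right)}{6}$)
$\frac{W - C{\left(j{\left(-11,-9 \right)} \right)}}{44861} = \frac{-49549 - \left(3 - - \frac{148}{9} + \frac{\left(- \frac{8}{3}\right)^{2}}{3}\right)}{44861} = \left(-49549 - \left(3 + \frac{148}{9} + \frac{1}{3} \cdot \frac{64}{9}\right)\right) \frac{1}{44861} = \left(-49549 - \left(3 + \frac{148}{9} + \frac{64}{27}\right)\right) \frac{1}{44861} = \left(-49549 - \frac{589}{27}\right) \frac{1}{44861} = \left(- \frac{1338412}{27}\right) \frac{1}{44861} = - \frac{1338412}{1211247}$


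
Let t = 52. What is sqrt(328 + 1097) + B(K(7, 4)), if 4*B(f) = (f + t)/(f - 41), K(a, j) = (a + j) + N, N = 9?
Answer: -6/7 + 5*sqrt(57) ≈ 36.892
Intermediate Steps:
K(a, j) = 9 + a + j (K(a, j) = (a + j) + 9 = 9 + a + j)
B(f) = (52 + f)/(4*(-41 + f)) (B(f) = ((f + 52)/(f - 41))/4 = ((52 + f)/(-41 + f))/4 = (52 + f)/(4*(-41 + f)))
sqrt(328 + 1097) + B(K(7, 4)) = sqrt(328 + 1097) + (52 + (9 + 7 + 4))/(4*(-41 + (9 + 7 + 4))) = sqrt(1425) + (52 + 20)/(4*(-41 + 20)) = 5*sqrt(57) + (1/4)*72/(-21) = 5*sqrt(57) + (1/4)*(-1/21)*72 = 5*sqrt(57) - 6/7 = -6/7 + 5*sqrt(57)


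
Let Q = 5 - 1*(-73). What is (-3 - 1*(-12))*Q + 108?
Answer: 810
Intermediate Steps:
Q = 78 (Q = 5 + 73 = 78)
(-3 - 1*(-12))*Q + 108 = (-3 - 1*(-12))*78 + 108 = (-3 + 12)*78 + 108 = 9*78 + 108 = 702 + 108 = 810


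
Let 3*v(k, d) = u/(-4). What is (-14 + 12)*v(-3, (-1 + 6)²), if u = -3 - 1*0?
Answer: -½ ≈ -0.50000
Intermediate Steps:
u = -3 (u = -3 + 0 = -3)
v(k, d) = ¼ (v(k, d) = (-3/(-4))/3 = (-3*(-¼))/3 = (⅓)*(¾) = ¼)
(-14 + 12)*v(-3, (-1 + 6)²) = (-14 + 12)*(¼) = -2*¼ = -½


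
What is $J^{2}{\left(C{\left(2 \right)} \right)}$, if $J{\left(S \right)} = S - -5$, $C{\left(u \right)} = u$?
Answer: $49$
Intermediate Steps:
$J{\left(S \right)} = 5 + S$ ($J{\left(S \right)} = S + 5 = 5 + S$)
$J^{2}{\left(C{\left(2 \right)} \right)} = \left(5 + 2\right)^{2} = 7^{2} = 49$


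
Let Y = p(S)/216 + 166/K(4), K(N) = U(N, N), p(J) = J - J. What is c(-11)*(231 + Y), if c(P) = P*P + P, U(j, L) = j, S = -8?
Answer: 29975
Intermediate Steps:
p(J) = 0
K(N) = N
c(P) = P + P² (c(P) = P² + P = P + P²)
Y = 83/2 (Y = 0/216 + 166/4 = 0*(1/216) + 166*(¼) = 0 + 83/2 = 83/2 ≈ 41.500)
c(-11)*(231 + Y) = (-11*(1 - 11))*(231 + 83/2) = -11*(-10)*(545/2) = 110*(545/2) = 29975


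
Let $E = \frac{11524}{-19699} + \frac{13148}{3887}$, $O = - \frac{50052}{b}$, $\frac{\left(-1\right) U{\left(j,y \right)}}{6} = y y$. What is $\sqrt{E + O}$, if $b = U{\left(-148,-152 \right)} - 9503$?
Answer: $\frac{6 \sqrt{1353009324957034421669}}{124638311161} \approx 1.7707$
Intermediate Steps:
$U{\left(j,y \right)} = - 6 y^{2}$ ($U{\left(j,y \right)} = - 6 y y = - 6 y^{2}$)
$b = -148127$ ($b = - 6 \left(-152\right)^{2} - 9503 = \left(-6\right) 23104 - 9503 = -138624 - 9503 = -148127$)
$O = \frac{50052}{148127}$ ($O = - \frac{50052}{-148127} = \left(-50052\right) \left(- \frac{1}{148127}\right) = \frac{50052}{148127} \approx 0.3379$)
$E = \frac{214208664}{76570013}$ ($E = 11524 \left(- \frac{1}{19699}\right) + 13148 \cdot \frac{1}{3887} = - \frac{11524}{19699} + \frac{13148}{3887} = \frac{214208664}{76570013} \approx 2.7976$)
$\sqrt{E + O} = \sqrt{\frac{214208664}{76570013} + \frac{50052}{148127}} = \sqrt{\frac{35562569063004}{11342086315651}} = \frac{6 \sqrt{1353009324957034421669}}{124638311161}$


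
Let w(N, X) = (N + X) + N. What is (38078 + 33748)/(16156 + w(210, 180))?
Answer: 35913/8378 ≈ 4.2866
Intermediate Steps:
w(N, X) = X + 2*N
(38078 + 33748)/(16156 + w(210, 180)) = (38078 + 33748)/(16156 + (180 + 2*210)) = 71826/(16156 + (180 + 420)) = 71826/(16156 + 600) = 71826/16756 = 71826*(1/16756) = 35913/8378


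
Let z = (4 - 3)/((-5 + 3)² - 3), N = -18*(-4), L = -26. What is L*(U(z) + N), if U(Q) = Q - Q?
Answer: -1872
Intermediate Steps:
N = 72
z = 1 (z = 1/((-2)² - 3) = 1/(4 - 3) = 1/1 = 1*1 = 1)
U(Q) = 0
L*(U(z) + N) = -26*(0 + 72) = -26*72 = -1872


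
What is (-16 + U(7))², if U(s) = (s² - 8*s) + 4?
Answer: 361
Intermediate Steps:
U(s) = 4 + s² - 8*s
(-16 + U(7))² = (-16 + (4 + 7² - 8*7))² = (-16 + (4 + 49 - 56))² = (-16 - 3)² = (-19)² = 361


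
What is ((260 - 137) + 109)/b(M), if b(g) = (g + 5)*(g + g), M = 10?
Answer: 58/75 ≈ 0.77333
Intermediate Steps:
b(g) = 2*g*(5 + g) (b(g) = (5 + g)*(2*g) = 2*g*(5 + g))
((260 - 137) + 109)/b(M) = ((260 - 137) + 109)/((2*10*(5 + 10))) = (123 + 109)/((2*10*15)) = 232/300 = 232*(1/300) = 58/75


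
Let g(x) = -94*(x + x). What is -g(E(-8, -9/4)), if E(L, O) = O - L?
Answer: 1081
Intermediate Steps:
g(x) = -188*x
-g(E(-8, -9/4)) = -(-188)*(-9/4 - 1*(-8)) = -(-188)*(-9*¼ + 8) = -(-188)*(-9/4 + 8) = -(-188)*23/4 = -1*(-1081) = 1081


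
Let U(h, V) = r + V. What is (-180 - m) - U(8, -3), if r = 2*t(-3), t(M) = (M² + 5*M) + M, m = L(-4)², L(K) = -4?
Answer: -175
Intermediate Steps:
m = 16 (m = (-4)² = 16)
t(M) = M² + 6*M
r = -18 (r = 2*(-3*(6 - 3)) = 2*(-3*3) = 2*(-9) = -18)
U(h, V) = -18 + V
(-180 - m) - U(8, -3) = (-180 - 1*16) - (-18 - 3) = (-180 - 16) - 1*(-21) = -196 + 21 = -175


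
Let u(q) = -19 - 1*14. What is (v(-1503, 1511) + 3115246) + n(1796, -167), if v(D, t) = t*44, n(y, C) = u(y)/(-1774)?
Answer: 5644389053/1774 ≈ 3.1817e+6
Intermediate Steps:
u(q) = -33 (u(q) = -19 - 14 = -33)
n(y, C) = 33/1774 (n(y, C) = -33/(-1774) = -33*(-1/1774) = 33/1774)
v(D, t) = 44*t
(v(-1503, 1511) + 3115246) + n(1796, -167) = (44*1511 + 3115246) + 33/1774 = (66484 + 3115246) + 33/1774 = 3181730 + 33/1774 = 5644389053/1774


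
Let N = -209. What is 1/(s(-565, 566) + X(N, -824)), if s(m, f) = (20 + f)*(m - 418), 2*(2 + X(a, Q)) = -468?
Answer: -1/576274 ≈ -1.7353e-6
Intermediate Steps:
X(a, Q) = -236 (X(a, Q) = -2 + (½)*(-468) = -2 - 234 = -236)
s(m, f) = (-418 + m)*(20 + f) (s(m, f) = (20 + f)*(-418 + m) = (-418 + m)*(20 + f))
1/(s(-565, 566) + X(N, -824)) = 1/((-8360 - 418*566 + 20*(-565) + 566*(-565)) - 236) = 1/((-8360 - 236588 - 11300 - 319790) - 236) = 1/(-576038 - 236) = 1/(-576274) = -1/576274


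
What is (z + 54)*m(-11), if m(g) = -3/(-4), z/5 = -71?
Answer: -903/4 ≈ -225.75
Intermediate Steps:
z = -355 (z = 5*(-71) = -355)
m(g) = ¾ (m(g) = -3*(-¼) = ¾)
(z + 54)*m(-11) = (-355 + 54)*(¾) = -301*¾ = -903/4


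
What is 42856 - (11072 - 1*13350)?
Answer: 45134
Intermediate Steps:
42856 - (11072 - 1*13350) = 42856 - (11072 - 13350) = 42856 - 1*(-2278) = 42856 + 2278 = 45134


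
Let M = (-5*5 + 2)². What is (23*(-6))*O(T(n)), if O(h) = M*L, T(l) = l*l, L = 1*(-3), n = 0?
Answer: 219006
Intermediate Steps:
L = -3
M = 529 (M = (-25 + 2)² = (-23)² = 529)
T(l) = l²
O(h) = -1587 (O(h) = 529*(-3) = -1587)
(23*(-6))*O(T(n)) = (23*(-6))*(-1587) = -138*(-1587) = 219006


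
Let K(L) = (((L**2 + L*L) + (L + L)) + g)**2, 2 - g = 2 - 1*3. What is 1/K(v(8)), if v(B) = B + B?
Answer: 1/299209 ≈ 3.3421e-6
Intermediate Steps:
v(B) = 2*B
g = 3 (g = 2 - (2 - 1*3) = 2 - (2 - 3) = 2 - 1*(-1) = 2 + 1 = 3)
K(L) = (3 + 2*L + 2*L**2)**2 (K(L) = (((L**2 + L*L) + (L + L)) + 3)**2 = (((L**2 + L**2) + 2*L) + 3)**2 = ((2*L**2 + 2*L) + 3)**2 = ((2*L + 2*L**2) + 3)**2 = (3 + 2*L + 2*L**2)**2)
1/K(v(8)) = 1/((3 + 2*(2*8) + 2*(2*8)**2)**2) = 1/((3 + 2*16 + 2*16**2)**2) = 1/((3 + 32 + 2*256)**2) = 1/((3 + 32 + 512)**2) = 1/(547**2) = 1/299209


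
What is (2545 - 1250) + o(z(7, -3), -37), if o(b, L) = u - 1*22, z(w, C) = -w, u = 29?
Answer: 1302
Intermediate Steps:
o(b, L) = 7 (o(b, L) = 29 - 1*22 = 29 - 22 = 7)
(2545 - 1250) + o(z(7, -3), -37) = (2545 - 1250) + 7 = 1295 + 7 = 1302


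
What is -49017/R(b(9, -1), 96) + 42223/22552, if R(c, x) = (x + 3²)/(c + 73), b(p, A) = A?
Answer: -26528875411/789320 ≈ -33610.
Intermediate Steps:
R(c, x) = (9 + x)/(73 + c) (R(c, x) = (x + 9)/(73 + c) = (9 + x)/(73 + c))
-49017/R(b(9, -1), 96) + 42223/22552 = -49017*(73 - 1)/(9 + 96) + 42223/22552 = -49017/(105/72) + 42223*(1/22552) = -49017/((1/72)*105) + 42223/22552 = -49017/35/24 + 42223/22552 = -49017*24/35 + 42223/22552 = -1176408/35 + 42223/22552 = -26528875411/789320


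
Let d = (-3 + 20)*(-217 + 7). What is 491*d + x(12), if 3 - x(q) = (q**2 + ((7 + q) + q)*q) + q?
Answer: -1753395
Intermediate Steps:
d = -3570 (d = 17*(-210) = -3570)
x(q) = 3 - q - q**2 - q*(7 + 2*q) (x(q) = 3 - ((q**2 + ((7 + q) + q)*q) + q) = 3 - ((q**2 + (7 + 2*q)*q) + q) = 3 - ((q**2 + q*(7 + 2*q)) + q) = 3 - (q + q**2 + q*(7 + 2*q)) = 3 + (-q - q**2 - q*(7 + 2*q)) = 3 - q - q**2 - q*(7 + 2*q))
491*d + x(12) = 491*(-3570) + (3 - 8*12 - 3*12**2) = -1752870 + (3 - 96 - 3*144) = -1752870 + (3 - 96 - 432) = -1752870 - 525 = -1753395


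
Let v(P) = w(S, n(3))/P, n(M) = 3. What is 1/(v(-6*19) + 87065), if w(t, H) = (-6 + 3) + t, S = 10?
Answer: 114/9925403 ≈ 1.1486e-5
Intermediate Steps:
w(t, H) = -3 + t
v(P) = 7/P (v(P) = (-3 + 10)/P = 7/P)
1/(v(-6*19) + 87065) = 1/(7/((-6*19)) + 87065) = 1/(7/(-114) + 87065) = 1/(7*(-1/114) + 87065) = 1/(-7/114 + 87065) = 1/(9925403/114) = 114/9925403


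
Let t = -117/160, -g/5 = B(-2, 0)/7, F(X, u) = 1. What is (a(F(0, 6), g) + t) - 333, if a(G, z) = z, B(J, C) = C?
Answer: -53397/160 ≈ -333.73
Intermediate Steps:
g = 0 (g = -0/7 = -5*0 = 0)
t = -117/160 (t = -117*1/160 = -117/160 ≈ -0.73125)
(a(F(0, 6), g) + t) - 333 = (0 - 117/160) - 333 = -117/160 - 333 = -53397/160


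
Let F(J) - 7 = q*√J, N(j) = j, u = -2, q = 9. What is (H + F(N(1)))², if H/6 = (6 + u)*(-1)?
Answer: 64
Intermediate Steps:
F(J) = 7 + 9*√J
H = -24 (H = 6*((6 - 2)*(-1)) = 6*(4*(-1)) = 6*(-4) = -24)
(H + F(N(1)))² = (-24 + (7 + 9*√1))² = (-24 + (7 + 9*1))² = (-24 + (7 + 9))² = (-24 + 16)² = (-8)² = 64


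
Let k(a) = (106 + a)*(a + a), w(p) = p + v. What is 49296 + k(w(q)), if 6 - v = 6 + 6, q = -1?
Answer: 47910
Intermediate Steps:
v = -6 (v = 6 - (6 + 6) = 6 - 1*12 = 6 - 12 = -6)
w(p) = -6 + p (w(p) = p - 6 = -6 + p)
k(a) = 2*a*(106 + a) (k(a) = (106 + a)*(2*a) = 2*a*(106 + a))
49296 + k(w(q)) = 49296 + 2*(-6 - 1)*(106 + (-6 - 1)) = 49296 + 2*(-7)*(106 - 7) = 49296 + 2*(-7)*99 = 49296 - 1386 = 47910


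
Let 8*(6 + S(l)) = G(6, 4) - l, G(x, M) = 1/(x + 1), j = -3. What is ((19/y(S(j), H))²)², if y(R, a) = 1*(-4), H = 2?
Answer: 130321/256 ≈ 509.07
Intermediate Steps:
G(x, M) = 1/(1 + x)
S(l) = -335/56 - l/8 (S(l) = -6 + (1/(1 + 6) - l)/8 = -6 + (1/7 - l)/8 = -6 + (⅐ - l)/8 = -6 + (1/56 - l/8) = -335/56 - l/8)
y(R, a) = -4
((19/y(S(j), H))²)² = ((19/(-4))²)² = ((19*(-¼))²)² = ((-19/4)²)² = (361/16)² = 130321/256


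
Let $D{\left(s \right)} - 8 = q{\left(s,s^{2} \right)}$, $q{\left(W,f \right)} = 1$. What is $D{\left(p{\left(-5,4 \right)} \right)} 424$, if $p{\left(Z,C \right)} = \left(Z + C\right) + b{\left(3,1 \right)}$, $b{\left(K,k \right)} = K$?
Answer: $3816$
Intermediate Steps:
$p{\left(Z,C \right)} = 3 + C + Z$ ($p{\left(Z,C \right)} = \left(Z + C\right) + 3 = \left(C + Z\right) + 3 = 3 + C + Z$)
$D{\left(s \right)} = 9$ ($D{\left(s \right)} = 8 + 1 = 9$)
$D{\left(p{\left(-5,4 \right)} \right)} 424 = 9 \cdot 424 = 3816$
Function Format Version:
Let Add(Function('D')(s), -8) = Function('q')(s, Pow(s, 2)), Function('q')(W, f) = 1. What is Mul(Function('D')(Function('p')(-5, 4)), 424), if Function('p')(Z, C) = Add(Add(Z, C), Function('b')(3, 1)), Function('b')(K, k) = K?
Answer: 3816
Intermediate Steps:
Function('p')(Z, C) = Add(3, C, Z) (Function('p')(Z, C) = Add(Add(Z, C), 3) = Add(Add(C, Z), 3) = Add(3, C, Z))
Function('D')(s) = 9 (Function('D')(s) = Add(8, 1) = 9)
Mul(Function('D')(Function('p')(-5, 4)), 424) = Mul(9, 424) = 3816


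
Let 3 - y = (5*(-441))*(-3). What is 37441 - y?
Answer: 44053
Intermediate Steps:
y = -6612 (y = 3 - 5*(-441)*(-3) = 3 - (-2205)*(-3) = 3 - 1*6615 = 3 - 6615 = -6612)
37441 - y = 37441 - 1*(-6612) = 37441 + 6612 = 44053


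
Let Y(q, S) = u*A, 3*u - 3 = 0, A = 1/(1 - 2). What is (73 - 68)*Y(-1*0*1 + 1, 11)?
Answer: -5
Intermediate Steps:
A = -1 (A = 1/(-1) = -1)
u = 1 (u = 1 + (⅓)*0 = 1 + 0 = 1)
Y(q, S) = -1 (Y(q, S) = 1*(-1) = -1)
(73 - 68)*Y(-1*0*1 + 1, 11) = (73 - 68)*(-1) = 5*(-1) = -5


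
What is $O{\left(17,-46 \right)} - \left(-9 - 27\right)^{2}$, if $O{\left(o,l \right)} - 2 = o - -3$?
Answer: $-1274$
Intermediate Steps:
$O{\left(o,l \right)} = 5 + o$ ($O{\left(o,l \right)} = 2 + \left(o - -3\right) = 2 + \left(o + 3\right) = 2 + \left(3 + o\right) = 5 + o$)
$O{\left(17,-46 \right)} - \left(-9 - 27\right)^{2} = \left(5 + 17\right) - \left(-9 - 27\right)^{2} = 22 - \left(-36\right)^{2} = 22 - 1296 = -1274$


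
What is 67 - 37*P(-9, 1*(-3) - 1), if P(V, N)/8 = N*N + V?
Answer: -2005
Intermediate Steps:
P(V, N) = 8*V + 8*N² (P(V, N) = 8*(N*N + V) = 8*(N² + V) = 8*(V + N²) = 8*V + 8*N²)
67 - 37*P(-9, 1*(-3) - 1) = 67 - 37*(8*(-9) + 8*(1*(-3) - 1)²) = 67 - 37*(-72 + 8*(-3 - 1)²) = 67 - 37*(-72 + 8*(-4)²) = 67 - 37*(-72 + 8*16) = 67 - 37*(-72 + 128) = 67 - 37*56 = 67 - 2072 = -2005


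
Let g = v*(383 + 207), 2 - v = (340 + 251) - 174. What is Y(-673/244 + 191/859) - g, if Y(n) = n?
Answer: 51319049097/209596 ≈ 2.4485e+5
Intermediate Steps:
v = -415 (v = 2 - ((340 + 251) - 174) = 2 - (591 - 174) = 2 - 1*417 = 2 - 417 = -415)
g = -244850 (g = -415*(383 + 207) = -415*590 = -244850)
Y(-673/244 + 191/859) - g = (-673/244 + 191/859) - 1*(-244850) = (-673*1/244 + 191*(1/859)) + 244850 = (-673/244 + 191/859) + 244850 = -531503/209596 + 244850 = 51319049097/209596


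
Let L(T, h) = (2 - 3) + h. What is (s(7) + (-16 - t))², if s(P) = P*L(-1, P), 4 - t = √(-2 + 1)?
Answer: (22 + I)² ≈ 483.0 + 44.0*I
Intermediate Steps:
t = 4 - I (t = 4 - √(-2 + 1) = 4 - √(-1) = 4 - I ≈ 4.0 - 1.0*I)
L(T, h) = -1 + h
s(P) = P*(-1 + P)
(s(7) + (-16 - t))² = (7*(-1 + 7) + (-16 - (4 - I)))² = (7*6 + (-16 + (-4 + I)))² = (42 + (-20 + I))² = (22 + I)²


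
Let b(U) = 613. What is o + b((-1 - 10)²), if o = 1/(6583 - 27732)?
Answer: 12964336/21149 ≈ 613.00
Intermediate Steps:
o = -1/21149 (o = 1/(-21149) = -1/21149 ≈ -4.7284e-5)
o + b((-1 - 10)²) = -1/21149 + 613 = 12964336/21149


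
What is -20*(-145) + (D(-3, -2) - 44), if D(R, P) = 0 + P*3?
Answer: 2850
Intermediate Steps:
D(R, P) = 3*P (D(R, P) = 0 + 3*P = 3*P)
-20*(-145) + (D(-3, -2) - 44) = -20*(-145) + (3*(-2) - 44) = 2900 + (-6 - 44) = 2900 - 50 = 2850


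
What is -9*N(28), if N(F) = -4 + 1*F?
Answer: -216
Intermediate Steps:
N(F) = -4 + F
-9*N(28) = -9*(-4 + 28) = -9*24 = -216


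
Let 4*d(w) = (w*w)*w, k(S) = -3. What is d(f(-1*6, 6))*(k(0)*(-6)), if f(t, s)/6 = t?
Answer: -209952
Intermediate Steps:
f(t, s) = 6*t
d(w) = w**3/4 (d(w) = ((w*w)*w)/4 = (w**2*w)/4 = w**3/4)
d(f(-1*6, 6))*(k(0)*(-6)) = ((6*(-1*6))**3/4)*(-3*(-6)) = ((6*(-6))**3/4)*18 = ((1/4)*(-36)**3)*18 = ((1/4)*(-46656))*18 = -11664*18 = -209952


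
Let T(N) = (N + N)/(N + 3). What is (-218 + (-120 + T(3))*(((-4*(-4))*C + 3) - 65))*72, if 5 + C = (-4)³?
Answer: 9974592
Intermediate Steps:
C = -69 (C = -5 + (-4)³ = -5 - 64 = -69)
T(N) = 2*N/(3 + N) (T(N) = (2*N)/(3 + N) = 2*N/(3 + N))
(-218 + (-120 + T(3))*(((-4*(-4))*C + 3) - 65))*72 = (-218 + (-120 + 2*3/(3 + 3))*((-4*(-4)*(-69) + 3) - 65))*72 = (-218 + (-120 + 2*3/6)*((16*(-69) + 3) - 65))*72 = (-218 + (-120 + 2*3*(⅙))*((-1104 + 3) - 65))*72 = (-218 + (-120 + 1)*(-1101 - 65))*72 = (-218 - 119*(-1166))*72 = (-218 + 138754)*72 = 138536*72 = 9974592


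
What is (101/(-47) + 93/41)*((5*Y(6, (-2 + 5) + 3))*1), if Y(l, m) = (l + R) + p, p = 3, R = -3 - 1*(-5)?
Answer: 12650/1927 ≈ 6.5646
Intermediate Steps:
R = 2 (R = -3 + 5 = 2)
Y(l, m) = 5 + l (Y(l, m) = (l + 2) + 3 = (2 + l) + 3 = 5 + l)
(101/(-47) + 93/41)*((5*Y(6, (-2 + 5) + 3))*1) = (101/(-47) + 93/41)*((5*(5 + 6))*1) = (101*(-1/47) + 93*(1/41))*((5*11)*1) = (-101/47 + 93/41)*(55*1) = (230/1927)*55 = 12650/1927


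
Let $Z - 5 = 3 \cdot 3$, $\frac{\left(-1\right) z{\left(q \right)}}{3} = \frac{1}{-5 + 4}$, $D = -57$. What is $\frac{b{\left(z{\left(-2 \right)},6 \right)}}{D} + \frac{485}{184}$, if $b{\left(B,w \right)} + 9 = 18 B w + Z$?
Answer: $- \frac{32891}{10488} \approx -3.1361$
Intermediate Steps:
$z{\left(q \right)} = 3$ ($z{\left(q \right)} = - \frac{3}{-5 + 4} = - \frac{3}{-1} = \left(-3\right) \left(-1\right) = 3$)
$Z = 14$ ($Z = 5 + 3 \cdot 3 = 5 + 9 = 14$)
$b{\left(B,w \right)} = 5 + 18 B w$ ($b{\left(B,w \right)} = -9 + \left(18 B w + 14\right) = -9 + \left(14 + 18 B w\right) = 5 + 18 B w$)
$\frac{b{\left(z{\left(-2 \right)},6 \right)}}{D} + \frac{485}{184} = \frac{5 + 18 \cdot 3 \cdot 6}{-57} + \frac{485}{184} = \left(5 + 324\right) \left(- \frac{1}{57}\right) + 485 \cdot \frac{1}{184} = 329 \left(- \frac{1}{57}\right) + \frac{485}{184} = - \frac{329}{57} + \frac{485}{184} = - \frac{32891}{10488}$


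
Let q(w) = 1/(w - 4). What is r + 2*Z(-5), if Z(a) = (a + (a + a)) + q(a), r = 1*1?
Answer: -263/9 ≈ -29.222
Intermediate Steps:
q(w) = 1/(-4 + w)
r = 1
Z(a) = 1/(-4 + a) + 3*a (Z(a) = (a + (a + a)) + 1/(-4 + a) = (a + 2*a) + 1/(-4 + a) = 3*a + 1/(-4 + a) = 1/(-4 + a) + 3*a)
r + 2*Z(-5) = 1 + 2*((1 + 3*(-5)*(-4 - 5))/(-4 - 5)) = 1 + 2*((1 + 3*(-5)*(-9))/(-9)) = 1 + 2*(-(1 + 135)/9) = 1 + 2*(-1/9*136) = 1 + 2*(-136/9) = 1 - 272/9 = -263/9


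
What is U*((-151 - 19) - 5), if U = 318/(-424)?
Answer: 525/4 ≈ 131.25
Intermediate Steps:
U = -¾ (U = 318*(-1/424) = -¾ ≈ -0.75000)
U*((-151 - 19) - 5) = -3*((-151 - 19) - 5)/4 = -3*(-170 - 5)/4 = -¾*(-175) = 525/4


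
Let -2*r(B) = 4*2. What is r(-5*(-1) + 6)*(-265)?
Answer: 1060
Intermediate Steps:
r(B) = -4 (r(B) = -2*2 = -½*8 = -4)
r(-5*(-1) + 6)*(-265) = -4*(-265) = 1060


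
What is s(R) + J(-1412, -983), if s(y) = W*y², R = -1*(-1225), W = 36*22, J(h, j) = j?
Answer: 1188494017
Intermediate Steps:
W = 792
R = 1225
s(y) = 792*y²
s(R) + J(-1412, -983) = 792*1225² - 983 = 792*1500625 - 983 = 1188495000 - 983 = 1188494017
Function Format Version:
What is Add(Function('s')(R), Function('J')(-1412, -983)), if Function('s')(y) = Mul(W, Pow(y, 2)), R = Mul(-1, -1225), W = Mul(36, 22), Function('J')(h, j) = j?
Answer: 1188494017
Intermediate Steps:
W = 792
R = 1225
Function('s')(y) = Mul(792, Pow(y, 2))
Add(Function('s')(R), Function('J')(-1412, -983)) = Add(Mul(792, Pow(1225, 2)), -983) = Add(Mul(792, 1500625), -983) = Add(1188495000, -983) = 1188494017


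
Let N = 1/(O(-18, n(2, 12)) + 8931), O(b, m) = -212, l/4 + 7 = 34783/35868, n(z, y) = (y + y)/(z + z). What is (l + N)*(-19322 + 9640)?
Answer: 2608399542200/11169039 ≈ 2.3354e+5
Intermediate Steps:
n(z, y) = y/z (n(z, y) = (2*y)/((2*z)) = (2*y)*(1/(2*z)) = y/z)
l = -30899/1281 (l = -28 + 4*(34783/35868) = -28 + 4*(34783*(1/35868)) = -28 + 4*(4969/5124) = -28 + 4969/1281 = -30899/1281 ≈ -24.121)
N = 1/8719 (N = 1/(-212 + 8931) = 1/8719 ≈ 0.00011469)
(l + N)*(-19322 + 9640) = (-30899/1281 + 1/8719)*(-19322 + 9640) = -269407100/11169039*(-9682) = 2608399542200/11169039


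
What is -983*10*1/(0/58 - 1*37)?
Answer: 9830/37 ≈ 265.68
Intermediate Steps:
-983*10*1/(0/58 - 1*37) = -9830/(0*(1/58) - 37) = -9830/(0 - 37) = -9830/(-37) = -9830*(-1)/37 = -983*(-10/37) = 9830/37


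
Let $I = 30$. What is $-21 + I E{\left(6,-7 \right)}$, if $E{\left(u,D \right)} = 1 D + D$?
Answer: $-441$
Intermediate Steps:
$E{\left(u,D \right)} = 2 D$ ($E{\left(u,D \right)} = D + D = 2 D$)
$-21 + I E{\left(6,-7 \right)} = -21 + 30 \cdot 2 \left(-7\right) = -21 + 30 \left(-14\right) = -21 - 420 = -441$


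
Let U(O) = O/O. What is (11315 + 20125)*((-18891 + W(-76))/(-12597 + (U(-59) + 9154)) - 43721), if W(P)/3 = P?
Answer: -2365365810360/1721 ≈ -1.3744e+9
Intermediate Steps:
U(O) = 1
W(P) = 3*P
(11315 + 20125)*((-18891 + W(-76))/(-12597 + (U(-59) + 9154)) - 43721) = (11315 + 20125)*((-18891 + 3*(-76))/(-12597 + (1 + 9154)) - 43721) = 31440*((-18891 - 228)/(-12597 + 9155) - 43721) = 31440*(-19119/(-3442) - 43721) = 31440*(-19119*(-1/3442) - 43721) = 31440*(19119/3442 - 43721) = 31440*(-150468563/3442) = -2365365810360/1721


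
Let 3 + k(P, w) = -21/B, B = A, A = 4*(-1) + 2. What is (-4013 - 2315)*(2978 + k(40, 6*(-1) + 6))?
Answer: -18892244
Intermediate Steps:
A = -2 (A = -4 + 2 = -2)
B = -2
k(P, w) = 15/2 (k(P, w) = -3 - 21/(-2) = -3 - 21*(-½) = -3 + 21/2 = 15/2)
(-4013 - 2315)*(2978 + k(40, 6*(-1) + 6)) = (-4013 - 2315)*(2978 + 15/2) = -6328*5971/2 = -18892244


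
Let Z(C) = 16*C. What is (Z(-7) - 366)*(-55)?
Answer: 26290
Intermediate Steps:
(Z(-7) - 366)*(-55) = (16*(-7) - 366)*(-55) = (-112 - 366)*(-55) = -478*(-55) = 26290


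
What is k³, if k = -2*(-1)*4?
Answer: 512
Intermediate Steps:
k = 8 (k = 2*4 = 8)
k³ = 8³ = 512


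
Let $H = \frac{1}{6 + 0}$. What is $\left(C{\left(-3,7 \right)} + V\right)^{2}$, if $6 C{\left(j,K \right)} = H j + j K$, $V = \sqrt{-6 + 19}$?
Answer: $\frac{3721}{144} - \frac{43 \sqrt{13}}{6} \approx 0.00049364$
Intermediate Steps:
$H = \frac{1}{6} \approx 0.16667$
$V = \sqrt{13} \approx 3.6056$
$C{\left(j,K \right)} = \frac{j}{36} + \frac{K j}{6}$ ($C{\left(j,K \right)} = \frac{\frac{j}{6} + j K}{6} = \frac{\frac{j}{6} + K j}{6} = \frac{j}{36} + \frac{K j}{6}$)
$\left(C{\left(-3,7 \right)} + V\right)^{2} = \left(\frac{1}{36} \left(-3\right) \left(1 + 6 \cdot 7\right) + \sqrt{13}\right)^{2} = \left(\frac{1}{36} \left(-3\right) \left(1 + 42\right) + \sqrt{13}\right)^{2} = \left(\frac{1}{36} \left(-3\right) 43 + \sqrt{13}\right)^{2} = \left(- \frac{43}{12} + \sqrt{13}\right)^{2}$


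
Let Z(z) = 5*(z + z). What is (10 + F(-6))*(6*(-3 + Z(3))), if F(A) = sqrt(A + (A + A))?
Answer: 1620 + 486*I*sqrt(2) ≈ 1620.0 + 687.31*I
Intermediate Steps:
Z(z) = 10*z (Z(z) = 5*(2*z) = 10*z)
F(A) = sqrt(3)*sqrt(A) (F(A) = sqrt(A + 2*A) = sqrt(3*A) = sqrt(3)*sqrt(A))
(10 + F(-6))*(6*(-3 + Z(3))) = (10 + sqrt(3)*sqrt(-6))*(6*(-3 + 10*3)) = (10 + sqrt(3)*(I*sqrt(6)))*(6*(-3 + 30)) = (10 + 3*I*sqrt(2))*(6*27) = (10 + 3*I*sqrt(2))*162 = 1620 + 486*I*sqrt(2)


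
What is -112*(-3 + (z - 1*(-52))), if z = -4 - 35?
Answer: -1120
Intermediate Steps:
z = -39
-112*(-3 + (z - 1*(-52))) = -112*(-3 + (-39 - 1*(-52))) = -112*(-3 + (-39 + 52)) = -112*(-3 + 13) = -112*10 = -1120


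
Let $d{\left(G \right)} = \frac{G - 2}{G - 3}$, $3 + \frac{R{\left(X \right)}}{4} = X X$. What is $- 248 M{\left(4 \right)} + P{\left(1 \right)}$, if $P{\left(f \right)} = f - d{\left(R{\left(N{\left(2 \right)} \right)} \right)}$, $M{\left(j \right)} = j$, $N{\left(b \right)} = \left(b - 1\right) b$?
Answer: $-993$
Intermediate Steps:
$N{\left(b \right)} = b \left(-1 + b\right)$ ($N{\left(b \right)} = \left(-1 + b\right) b = b \left(-1 + b\right)$)
$R{\left(X \right)} = -12 + 4 X^{2}$ ($R{\left(X \right)} = -12 + 4 X X = -12 + 4 X^{2}$)
$d{\left(G \right)} = \frac{-2 + G}{-3 + G}$
$P{\left(f \right)} = -2 + f$ ($P{\left(f \right)} = f - \frac{-2 - \left(12 - 4 \left(2 \left(-1 + 2\right)\right)^{2}\right)}{-3 - \left(12 - 4 \left(2 \left(-1 + 2\right)\right)^{2}\right)} = f - \frac{-2 - \left(12 - 4 \left(2 \cdot 1\right)^{2}\right)}{-3 - \left(12 - 4 \left(2 \cdot 1\right)^{2}\right)} = f - \frac{-2 - \left(12 - 4 \cdot 2^{2}\right)}{-3 - \left(12 - 4 \cdot 2^{2}\right)} = f - \frac{-2 + \left(-12 + 4 \cdot 4\right)}{-3 + \left(-12 + 4 \cdot 4\right)} = f - \frac{-2 + \left(-12 + 16\right)}{-3 + \left(-12 + 16\right)} = f - \frac{-2 + 4}{-3 + 4} = f - 1^{-1} \cdot 2 = f - 1 \cdot 2 = f - 2 = -2 + f$)
$- 248 M{\left(4 \right)} + P{\left(1 \right)} = \left(-248\right) 4 + \left(-2 + 1\right) = -992 - 1 = -993$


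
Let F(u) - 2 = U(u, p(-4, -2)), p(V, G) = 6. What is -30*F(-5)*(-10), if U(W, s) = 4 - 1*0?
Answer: 1800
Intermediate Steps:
U(W, s) = 4 (U(W, s) = 4 + 0 = 4)
F(u) = 6 (F(u) = 2 + 4 = 6)
-30*F(-5)*(-10) = -30*6*(-10) = -180*(-10) = 1800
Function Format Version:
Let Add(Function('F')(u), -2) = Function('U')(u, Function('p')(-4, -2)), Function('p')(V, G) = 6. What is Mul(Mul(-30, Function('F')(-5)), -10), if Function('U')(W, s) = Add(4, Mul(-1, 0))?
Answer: 1800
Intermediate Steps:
Function('U')(W, s) = 4 (Function('U')(W, s) = Add(4, 0) = 4)
Function('F')(u) = 6 (Function('F')(u) = Add(2, 4) = 6)
Mul(Mul(-30, Function('F')(-5)), -10) = Mul(Mul(-30, 6), -10) = Mul(-180, -10) = 1800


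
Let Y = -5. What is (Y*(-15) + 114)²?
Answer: 35721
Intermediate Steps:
(Y*(-15) + 114)² = (-5*(-15) + 114)² = (75 + 114)² = 189² = 35721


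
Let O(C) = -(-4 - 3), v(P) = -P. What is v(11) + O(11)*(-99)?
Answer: -704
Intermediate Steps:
O(C) = 7 (O(C) = -1*(-7) = 7)
v(11) + O(11)*(-99) = -1*11 + 7*(-99) = -11 - 693 = -704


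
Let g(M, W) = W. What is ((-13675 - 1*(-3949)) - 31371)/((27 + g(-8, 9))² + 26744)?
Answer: -41097/28040 ≈ -1.4657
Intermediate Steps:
((-13675 - 1*(-3949)) - 31371)/((27 + g(-8, 9))² + 26744) = ((-13675 - 1*(-3949)) - 31371)/((27 + 9)² + 26744) = ((-13675 + 3949) - 31371)/(36² + 26744) = (-9726 - 31371)/(1296 + 26744) = -41097/28040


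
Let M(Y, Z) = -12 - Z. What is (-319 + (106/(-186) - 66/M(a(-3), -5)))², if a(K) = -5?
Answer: 40764417604/423801 ≈ 96188.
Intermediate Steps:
(-319 + (106/(-186) - 66/M(a(-3), -5)))² = (-319 + (106/(-186) - 66/(-12 - 1*(-5))))² = (-319 + (106*(-1/186) - 66/(-12 + 5)))² = (-319 + (-53/93 - 66/(-7)))² = (-319 + (-53/93 - 66*(-⅐)))² = (-319 + (-53/93 + 66/7))² = (-319 + 5767/651)² = (-201902/651)² = 40764417604/423801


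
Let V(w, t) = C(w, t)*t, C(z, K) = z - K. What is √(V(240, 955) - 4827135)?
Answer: 2*I*√1377490 ≈ 2347.3*I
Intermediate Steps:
V(w, t) = t*(w - t) (V(w, t) = (w - t)*t = t*(w - t))
√(V(240, 955) - 4827135) = √(955*(240 - 1*955) - 4827135) = √(955*(240 - 955) - 4827135) = √(955*(-715) - 4827135) = √(-682825 - 4827135) = √(-5509960) = 2*I*√1377490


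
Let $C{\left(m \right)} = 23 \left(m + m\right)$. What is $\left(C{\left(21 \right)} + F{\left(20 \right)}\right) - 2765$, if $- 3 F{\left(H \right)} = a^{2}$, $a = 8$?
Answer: $- \frac{5461}{3} \approx -1820.3$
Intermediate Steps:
$C{\left(m \right)} = 46 m$ ($C{\left(m \right)} = 23 \cdot 2 m = 46 m$)
$F{\left(H \right)} = - \frac{64}{3}$ ($F{\left(H \right)} = - \frac{8^{2}}{3} = \left(- \frac{1}{3}\right) 64 = - \frac{64}{3}$)
$\left(C{\left(21 \right)} + F{\left(20 \right)}\right) - 2765 = \left(46 \cdot 21 - \frac{64}{3}\right) - 2765 = \left(966 - \frac{64}{3}\right) - 2765 = \frac{2834}{3} - 2765 = - \frac{5461}{3}$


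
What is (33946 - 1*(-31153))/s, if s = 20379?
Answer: 65099/20379 ≈ 3.1944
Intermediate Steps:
(33946 - 1*(-31153))/s = (33946 - 1*(-31153))/20379 = (33946 + 31153)*(1/20379) = 65099*(1/20379) = 65099/20379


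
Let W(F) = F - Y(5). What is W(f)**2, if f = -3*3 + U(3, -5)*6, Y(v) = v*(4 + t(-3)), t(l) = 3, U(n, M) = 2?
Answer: 1024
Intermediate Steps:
Y(v) = 7*v (Y(v) = v*(4 + 3) = v*7 = 7*v)
f = 3 (f = -3*3 + 2*6 = -9 + 12 = 3)
W(F) = -35 + F (W(F) = F - 7*5 = F - 1*35 = F - 35 = -35 + F)
W(f)**2 = (-35 + 3)**2 = (-32)**2 = 1024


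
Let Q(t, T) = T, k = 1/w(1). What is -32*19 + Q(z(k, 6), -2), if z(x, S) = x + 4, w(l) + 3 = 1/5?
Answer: -610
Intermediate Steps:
w(l) = -14/5 (w(l) = -3 + 1/5 = -14/5)
k = -5/14 (k = 1/(-14/5) = -5/14 ≈ -0.35714)
z(x, S) = 4 + x
-32*19 + Q(z(k, 6), -2) = -32*19 - 2 = -608 - 2 = -610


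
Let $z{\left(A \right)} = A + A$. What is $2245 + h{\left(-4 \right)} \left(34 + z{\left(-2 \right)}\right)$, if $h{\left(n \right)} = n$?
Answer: $2125$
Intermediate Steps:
$z{\left(A \right)} = 2 A$
$2245 + h{\left(-4 \right)} \left(34 + z{\left(-2 \right)}\right) = 2245 - 4 \left(34 + 2 \left(-2\right)\right) = 2245 - 4 \left(34 - 4\right) = 2245 - 120 = 2125$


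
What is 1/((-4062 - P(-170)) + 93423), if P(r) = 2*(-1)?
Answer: 1/89363 ≈ 1.1190e-5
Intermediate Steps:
P(r) = -2
1/((-4062 - P(-170)) + 93423) = 1/((-4062 - 1*(-2)) + 93423) = 1/((-4062 + 2) + 93423) = 1/(-4060 + 93423) = 1/89363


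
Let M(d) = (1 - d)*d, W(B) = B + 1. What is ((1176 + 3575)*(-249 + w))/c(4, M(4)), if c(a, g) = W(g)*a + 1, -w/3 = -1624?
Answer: -21963873/43 ≈ -5.1079e+5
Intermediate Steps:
w = 4872 (w = -3*(-1624) = 4872)
W(B) = 1 + B
M(d) = d*(1 - d)
c(a, g) = 1 + a*(1 + g) (c(a, g) = (1 + g)*a + 1 = a*(1 + g) + 1 = 1 + a*(1 + g))
((1176 + 3575)*(-249 + w))/c(4, M(4)) = ((1176 + 3575)*(-249 + 4872))/(1 + 4*(1 + 4*(1 - 1*4))) = (4751*4623)/(1 + 4*(1 + 4*(1 - 4))) = 21963873/(1 + 4*(1 + 4*(-3))) = 21963873/(1 + 4*(1 - 12)) = 21963873/(1 + 4*(-11)) = 21963873/(1 - 44) = 21963873/(-43) = -1/43*21963873 = -21963873/43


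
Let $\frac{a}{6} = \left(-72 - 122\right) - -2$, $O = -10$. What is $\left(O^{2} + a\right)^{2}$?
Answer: $1106704$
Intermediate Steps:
$a = -1152$ ($a = 6 \left(\left(-72 - 122\right) - -2\right) = 6 \left(-194 + \left(-1 + 3\right)\right) = 6 \left(-194 + 2\right) = 6 \left(-192\right) = -1152$)
$\left(O^{2} + a\right)^{2} = \left(\left(-10\right)^{2} - 1152\right)^{2} = \left(100 - 1152\right)^{2} = \left(-1052\right)^{2} = 1106704$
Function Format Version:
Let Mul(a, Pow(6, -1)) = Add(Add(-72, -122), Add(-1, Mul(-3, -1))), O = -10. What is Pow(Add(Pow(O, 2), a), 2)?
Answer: 1106704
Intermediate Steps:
a = -1152 (a = Mul(6, Add(Add(-72, -122), Add(-1, Mul(-3, -1)))) = Mul(6, Add(-194, Add(-1, 3))) = Mul(6, Add(-194, 2)) = Mul(6, -192) = -1152)
Pow(Add(Pow(O, 2), a), 2) = Pow(Add(Pow(-10, 2), -1152), 2) = Pow(Add(100, -1152), 2) = Pow(-1052, 2) = 1106704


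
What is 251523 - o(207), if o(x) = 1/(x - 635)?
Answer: 107651845/428 ≈ 2.5152e+5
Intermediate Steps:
o(x) = 1/(-635 + x)
251523 - o(207) = 251523 - 1/(-635 + 207) = 251523 - 1/(-428) = 251523 - 1*(-1/428) = 251523 + 1/428 = 107651845/428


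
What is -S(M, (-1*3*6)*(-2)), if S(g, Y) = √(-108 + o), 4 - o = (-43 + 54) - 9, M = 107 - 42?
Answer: -I*√106 ≈ -10.296*I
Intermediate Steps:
M = 65
o = 2 (o = 4 - ((-43 + 54) - 9) = 4 - (11 - 9) = 4 - 1*2 = 4 - 2 = 2)
S(g, Y) = I*√106 (S(g, Y) = √(-108 + 2) = √(-106) = I*√106)
-S(M, (-1*3*6)*(-2)) = -I*√106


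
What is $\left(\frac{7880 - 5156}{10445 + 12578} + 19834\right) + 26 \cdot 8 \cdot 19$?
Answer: $\frac{547627802}{23023} \approx 23786.0$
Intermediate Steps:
$\left(\frac{7880 - 5156}{10445 + 12578} + 19834\right) + 26 \cdot 8 \cdot 19 = \left(\frac{2724}{23023} + 19834\right) + 208 \cdot 19 = \left(2724 \cdot \frac{1}{23023} + 19834\right) + 3952 = \left(\frac{2724}{23023} + 19834\right) + 3952 = \frac{456640906}{23023} + 3952 = \frac{547627802}{23023}$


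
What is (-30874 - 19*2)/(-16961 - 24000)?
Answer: 30912/40961 ≈ 0.75467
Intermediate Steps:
(-30874 - 19*2)/(-16961 - 24000) = (-30874 - 38)/(-40961) = -30912*(-1/40961) = 30912/40961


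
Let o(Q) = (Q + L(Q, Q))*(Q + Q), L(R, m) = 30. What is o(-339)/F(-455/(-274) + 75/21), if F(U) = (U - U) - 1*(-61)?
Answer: 209502/61 ≈ 3434.5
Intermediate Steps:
F(U) = 61 (F(U) = 0 + 61 = 61)
o(Q) = 2*Q*(30 + Q) (o(Q) = (Q + 30)*(Q + Q) = (30 + Q)*(2*Q) = 2*Q*(30 + Q))
o(-339)/F(-455/(-274) + 75/21) = (2*(-339)*(30 - 339))/61 = (2*(-339)*(-309))*(1/61) = 209502*(1/61) = 209502/61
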